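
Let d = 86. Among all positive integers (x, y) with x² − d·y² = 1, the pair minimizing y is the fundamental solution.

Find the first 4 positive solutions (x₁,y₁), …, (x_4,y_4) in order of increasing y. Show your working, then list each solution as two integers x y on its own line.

d=86: √d = [9; 3,1,1,1,8,1,1,1,3,18] (ℓ=10, even), read p_9/q_9
a_0=9:  p_0=9·1+0=9,  q_0=9·0+1=1
a_1=3:  p_1=3·9+1=28,  q_1=3·1+0=3
a_2=1:  p_2=1·28+9=37,  q_2=1·3+1=4
a_3=1:  p_3=1·37+28=65,  q_3=1·4+3=7
a_4=1:  p_4=1·65+37=102,  q_4=1·7+4=11
…
a_6=1:  p_6=1·881+102=983,  q_6=1·95+11=106
a_7=1:  p_7=1·983+881=1864,  q_7=1·106+95=201
a_8=1:  p_8=1·1864+983=2847,  q_8=1·201+106=307
a_9=3:  p_9=3·2847+1864=10405,  q_9=3·307+201=1122
fundamental: x₁=10405, y₁=1122  (since 108264025 − 86·1258884 = 1)
k=2:  x_2 = 10405·10405+86·1122·1122 = 216528049,  y_2 = 10405·1122+1122·10405 = 23348820
k=3:  x_3 = 10405·216528049+86·1122·23348820 = 4505948689285,  y_3 = 10405·23348820+1122·216528049 = 485888943078
k=4:  x_4 = 10405·4505948689285+86·1122·485888943078 = 93768792007492801,  y_4 = 10405·485888943078+1122·4505948689285 = 10111348882104360

10405 1122
216528049 23348820
4505948689285 485888943078
93768792007492801 10111348882104360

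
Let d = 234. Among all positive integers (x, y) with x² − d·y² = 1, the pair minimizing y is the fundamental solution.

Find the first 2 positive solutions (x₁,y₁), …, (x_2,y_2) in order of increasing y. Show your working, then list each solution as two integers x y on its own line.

√234 → a₀=15, period (3,2,1,2,1,2,3,30); ℓ=8 even so k=7
a_0=15:  p_0=15·1+0=15,  q_0=15·0+1=1
a_1=3:  p_1=3·15+1=46,  q_1=3·1+0=3
a_2=2:  p_2=2·46+15=107,  q_2=2·3+1=7
…
a_4=2:  p_4=2·153+107=413,  q_4=2·10+7=27
a_5=1:  p_5=1·413+153=566,  q_5=1·27+10=37
a_6=2:  p_6=2·566+413=1545,  q_6=2·37+27=101
a_7=3:  p_7=3·1545+566=5201,  q_7=3·101+37=340
(x₁, y₁) = (5201, 340);  5201² − 234·340² = 1 ✓
(x_2, y_2) = (5201·5201 + 234·340·340, 5201·340 + 340·5201) = (54100801, 3536680)

5201 340
54100801 3536680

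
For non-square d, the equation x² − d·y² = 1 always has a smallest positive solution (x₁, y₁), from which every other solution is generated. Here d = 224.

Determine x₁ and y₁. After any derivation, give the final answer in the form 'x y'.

15 1

[14; 1,28] for √224; ℓ=2 ⇒ convergent index 1
k=0  a_k=14  p_k/q_k = 14/1
k=1  a_k=1  p_k/q_k = 15/1
fundamental: x₁=15, y₁=1  (since 225 − 224·1 = 1)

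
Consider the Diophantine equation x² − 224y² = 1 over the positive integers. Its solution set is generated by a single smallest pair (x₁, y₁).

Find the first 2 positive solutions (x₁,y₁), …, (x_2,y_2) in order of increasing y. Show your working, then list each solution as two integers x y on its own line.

15 1
449 30

√224 → a₀=14, period (1,28); ℓ=2 even so k=1
step 0: (14, 1)  from 14·(1,0) + (0,1)
step 1: (15, 1)  from 1·(14,1) + (1,0)
→ (15, 1).  Check: 15²=225, 224·1²=224, difference 1.
k=2:  x_2 = 15·15+224·1·1 = 449,  y_2 = 15·1+1·15 = 30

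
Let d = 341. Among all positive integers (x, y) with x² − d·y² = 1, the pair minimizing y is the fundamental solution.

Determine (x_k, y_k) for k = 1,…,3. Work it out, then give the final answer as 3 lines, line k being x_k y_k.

10626551 575460
225847172311201 12230310076920
4799952989541519968951 259932027556408030380

√341 → a₀=18, period (2,6,1,8,2,…,6,2,36); ℓ=14 even so k=13
i=0: a=18 ⇒ p=18, q=1
…
i=3: a=1 ⇒ p=277, q=15
…
i=6: a=1 ⇒ p=7645, q=414
…
i=8: a=1 ⇒ p=28124, q=1523
…
i=12: a=6 ⇒ p=4953942, q=268271
i=13: a=2 ⇒ p=10626551, q=575460
→ (10626551, 575460).  Check: 10626551²=112923586155601, 341·575460²=112923586155600, difference 1.
(10626551+575460√341)^2 = 225847172311201 + 12230310076920√341
(10626551+575460√341)^3 = 4799952989541519968951 + 259932027556408030380√341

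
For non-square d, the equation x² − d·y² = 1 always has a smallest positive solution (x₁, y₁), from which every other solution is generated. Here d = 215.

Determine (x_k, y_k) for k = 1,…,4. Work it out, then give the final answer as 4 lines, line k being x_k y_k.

√215 → a₀=14, period (1,1,1,28); ℓ=4 even so k=3
k=0  a_k=14  p_k/q_k = 14/1
k=1  a_k=1  p_k/q_k = 15/1
k=2  a_k=1  p_k/q_k = 29/2
k=3  a_k=1  p_k/q_k = 44/3
fundamental: x₁=44, y₁=3  (since 1936 − 215·9 = 1)
k=2:  x_2 = 44·44+215·3·3 = 3871,  y_2 = 44·3+3·44 = 264
k=3:  x_3 = 44·3871+215·3·264 = 340604,  y_3 = 44·264+3·3871 = 23229
k=4:  x_4 = 44·340604+215·3·23229 = 29969281,  y_4 = 44·23229+3·340604 = 2043888

44 3
3871 264
340604 23229
29969281 2043888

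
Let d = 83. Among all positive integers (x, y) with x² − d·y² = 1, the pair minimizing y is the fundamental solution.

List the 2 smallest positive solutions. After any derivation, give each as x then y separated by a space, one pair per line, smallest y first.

[9; 9,18] for √83; ℓ=2 ⇒ convergent index 1
k=0  a_k=9  p_k/q_k = 9/1
k=1  a_k=9  p_k/q_k = 82/9
fundamental: x₁=82, y₁=9  (since 6724 − 83·81 = 1)
k=2:  x_2 = 82·82+83·9·9 = 13447,  y_2 = 82·9+9·82 = 1476

82 9
13447 1476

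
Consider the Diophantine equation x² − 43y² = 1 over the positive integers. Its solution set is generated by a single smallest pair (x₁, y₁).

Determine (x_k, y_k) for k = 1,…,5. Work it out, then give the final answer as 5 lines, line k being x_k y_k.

√43 = [6; 1,1,3,1,5,1,3,1,1,12, …], period ℓ=10 (even) → k=9
a_0=6:  p_0=6·1+0=6,  q_0=6·0+1=1
a_1=1:  p_1=1·6+1=7,  q_1=1·1+0=1
…
a_4=1:  p_4=1·46+13=59,  q_4=1·7+2=9
a_5=5:  p_5=5·59+46=341,  q_5=5·9+7=52
…
a_7=3:  p_7=3·400+341=1541,  q_7=3·61+52=235
a_8=1:  p_8=1·1541+400=1941,  q_8=1·235+61=296
a_9=1:  p_9=1·1941+1541=3482,  q_9=1·296+235=531
fundamental: x₁=3482, y₁=531  (since 12124324 − 43·281961 = 1)
n=2: (3482,531)∘(3482,531) = (3482·3482+43·531·531, 3482·531+531·3482) = (24248647,3697884)
n=3: (24248647,3697884)∘(3482,531) = (3482·24248647+43·531·3697884, 3482·3697884+531·24248647) = (168867574226,25752063645)
n=4: (168867574226,25752063645)∘(3482,531) = (3482·168867574226+43·531·25752063645, 3482·25752063645+531·168867574226) = (1175993762661217,179337367525896)
n=5: (1175993762661217,179337367525896)∘(3482,531) = (3482·1175993762661217+43·531·179337367525896, 3482·179337367525896+531·1175993762661217) = (8189620394305140962,1248905401698276099)

3482 531
24248647 3697884
168867574226 25752063645
1175993762661217 179337367525896
8189620394305140962 1248905401698276099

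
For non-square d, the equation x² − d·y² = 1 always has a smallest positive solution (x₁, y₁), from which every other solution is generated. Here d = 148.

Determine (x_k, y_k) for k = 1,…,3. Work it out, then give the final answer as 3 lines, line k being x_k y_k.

73 6
10657 876
1555849 127890

[12; 6,24] for √148; ℓ=2 ⇒ convergent index 1
a_0=12:  p_0=12·1+0=12,  q_0=12·0+1=1
a_1=6:  p_1=6·12+1=73,  q_1=6·1+0=6
(x₁, y₁) = (73, 6);  73² − 148·6² = 1 ✓
k=2:  x_2 = 73·73+148·6·6 = 10657,  y_2 = 73·6+6·73 = 876
k=3:  x_3 = 73·10657+148·6·876 = 1555849,  y_3 = 73·876+6·10657 = 127890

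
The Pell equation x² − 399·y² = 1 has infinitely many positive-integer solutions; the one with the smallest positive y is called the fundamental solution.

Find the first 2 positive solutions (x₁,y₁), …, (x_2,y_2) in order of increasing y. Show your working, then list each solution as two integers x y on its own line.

d=399: √d = [19; 1,38] (ℓ=2, even), read p_1/q_1
k=0  a_k=19  p_k/q_k = 19/1
k=1  a_k=1  p_k/q_k = 20/1
fundamental: x₁=20, y₁=1  (since 400 − 399·1 = 1)
k=2:  x_2 = 20·20+399·1·1 = 799,  y_2 = 20·1+1·20 = 40

20 1
799 40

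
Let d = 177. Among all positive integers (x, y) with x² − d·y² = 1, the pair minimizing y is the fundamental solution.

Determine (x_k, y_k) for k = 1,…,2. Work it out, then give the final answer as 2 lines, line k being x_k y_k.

62423 4692
7793261857 585777432

d=177: √d = [13; 3,3,2,8,2,3,3,26] (ℓ=8, even), read p_7/q_7
step 0: (13, 1)  from 13·(1,0) + (0,1)
step 1: (40, 3)  from 3·(13,1) + (1,0)
step 2: (133, 10)  from 3·(40,3) + (13,1)
…
step 6: (18985, 1427)  from 3·(5468,411) + (2581,194)
step 7: (62423, 4692)  from 3·(18985,1427) + (5468,411)
fundamental: x₁=62423, y₁=4692  (since 3896630929 − 177·22014864 = 1)
n=2: (62423,4692)∘(62423,4692) = (62423·62423+177·4692·4692, 62423·4692+4692·62423) = (7793261857,585777432)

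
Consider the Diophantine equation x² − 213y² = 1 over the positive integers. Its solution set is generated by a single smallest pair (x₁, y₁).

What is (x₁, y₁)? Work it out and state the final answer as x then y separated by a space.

194399 13320

√213 → a₀=14, period (1,1,2,6,1,8,1,6,2,1,1,28); ℓ=12 even so k=11
a_0=14:  p_0=14·1+0=14,  q_0=14·0+1=1
…
a_2=1:  p_2=1·15+14=29,  q_2=1·1+1=2
a_3=2:  p_3=2·29+15=73,  q_3=2·2+1=5
a_4=6:  p_4=6·73+29=467,  q_4=6·5+2=32
a_5=1:  p_5=1·467+73=540,  q_5=1·32+5=37
a_6=8:  p_6=8·540+467=4787,  q_6=8·37+32=328
…
a_9=2:  p_9=2·36749+5327=78825,  q_9=2·2518+365=5401
a_10=1:  p_10=1·78825+36749=115574,  q_10=1·5401+2518=7919
a_11=1:  p_11=1·115574+78825=194399,  q_11=1·7919+5401=13320
(x₁, y₁) = (194399, 13320);  194399² − 213·13320² = 1 ✓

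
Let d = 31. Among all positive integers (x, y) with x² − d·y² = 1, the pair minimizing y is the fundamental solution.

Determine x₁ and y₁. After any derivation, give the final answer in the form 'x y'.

1520 273

√31 → a₀=5, period (1,1,3,5,3,1,1,10); ℓ=8 even so k=7
k=0  a_k=5  p_k/q_k = 5/1
k=1  a_k=1  p_k/q_k = 6/1
k=2  a_k=1  p_k/q_k = 11/2
k=3  a_k=3  p_k/q_k = 39/7
k=4  a_k=5  p_k/q_k = 206/37
…
k=6  a_k=1  p_k/q_k = 863/155
k=7  a_k=1  p_k/q_k = 1520/273
fundamental: x₁=1520, y₁=273  (since 2310400 − 31·74529 = 1)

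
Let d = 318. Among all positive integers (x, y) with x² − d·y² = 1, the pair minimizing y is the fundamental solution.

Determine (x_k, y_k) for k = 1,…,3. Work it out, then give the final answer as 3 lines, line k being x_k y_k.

107 6
22897 1284
4899851 274770

d=318: √d = [17; 1,4,1,34] (ℓ=4, even), read p_3/q_3
i=0: a=17 ⇒ p=17, q=1
i=1: a=1 ⇒ p=18, q=1
i=2: a=4 ⇒ p=89, q=5
i=3: a=1 ⇒ p=107, q=6
fundamental: x₁=107, y₁=6  (since 11449 − 318·36 = 1)
n=2: (107,6)∘(107,6) = (107·107+318·6·6, 107·6+6·107) = (22897,1284)
n=3: (22897,1284)∘(107,6) = (107·22897+318·6·1284, 107·1284+6·22897) = (4899851,274770)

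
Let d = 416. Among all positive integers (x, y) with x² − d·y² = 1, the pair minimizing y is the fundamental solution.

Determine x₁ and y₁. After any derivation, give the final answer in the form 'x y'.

d=416: √d = [20; 2,1,1,9,1,1,2,40] (ℓ=8, even), read p_7/q_7
a_0=20:  p_0=20·1+0=20,  q_0=20·0+1=1
a_1=2:  p_1=2·20+1=41,  q_1=2·1+0=2
a_2=1:  p_2=1·41+20=61,  q_2=1·2+1=3
a_3=1:  p_3=1·61+41=102,  q_3=1·3+2=5
…
a_5=1:  p_5=1·979+102=1081,  q_5=1·48+5=53
a_6=1:  p_6=1·1081+979=2060,  q_6=1·53+48=101
a_7=2:  p_7=2·2060+1081=5201,  q_7=2·101+53=255
fundamental: x₁=5201, y₁=255  (since 27050401 − 416·65025 = 1)

5201 255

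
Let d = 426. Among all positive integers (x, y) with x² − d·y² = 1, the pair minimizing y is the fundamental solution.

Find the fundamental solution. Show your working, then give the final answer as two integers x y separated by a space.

d=426: √d = [20; 1,1,1,3,2,6,2,3,1,1,1,40] (ℓ=12, even), read p_11/q_11
i=0: a=20 ⇒ p=20, q=1
…
i=4: a=3 ⇒ p=227, q=11
i=5: a=2 ⇒ p=516, q=25
i=6: a=6 ⇒ p=3323, q=161
i=7: a=2 ⇒ p=7162, q=347
i=8: a=3 ⇒ p=24809, q=1202
…
i=10: a=1 ⇒ p=56780, q=2751
i=11: a=1 ⇒ p=88751, q=4300
(x₁, y₁) = (88751, 4300);  88751² − 426·4300² = 1 ✓

88751 4300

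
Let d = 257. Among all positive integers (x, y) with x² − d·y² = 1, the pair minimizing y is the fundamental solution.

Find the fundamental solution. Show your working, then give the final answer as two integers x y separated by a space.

513 32

√257 → a₀=16, period (32); ℓ=1 odd so k=1
step 0: (16, 1)  from 16·(1,0) + (0,1)
step 1: (513, 32)  from 32·(16,1) + (1,0)
→ (513, 32).  Check: 513²=263169, 257·32²=263168, difference 1.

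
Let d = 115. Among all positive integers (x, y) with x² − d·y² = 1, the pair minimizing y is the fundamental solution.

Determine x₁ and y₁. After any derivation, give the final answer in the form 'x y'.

[10; 1,2,1,1,1,1,1,2,1,20] for √115; ℓ=10 ⇒ convergent index 9
k=0  a_k=10  p_k/q_k = 10/1
k=1  a_k=1  p_k/q_k = 11/1
…
k=4  a_k=1  p_k/q_k = 75/7
k=5  a_k=1  p_k/q_k = 118/11
k=6  a_k=1  p_k/q_k = 193/18
k=7  a_k=1  p_k/q_k = 311/29
k=8  a_k=2  p_k/q_k = 815/76
k=9  a_k=1  p_k/q_k = 1126/105
→ (1126, 105).  Check: 1126²=1267876, 115·105²=1267875, difference 1.

1126 105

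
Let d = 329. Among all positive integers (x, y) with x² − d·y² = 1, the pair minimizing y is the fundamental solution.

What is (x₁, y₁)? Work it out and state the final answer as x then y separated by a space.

√329 = [18; 7,4,2,1,1,4,1,1,2,4,7,36, …], period ℓ=12 (even) → k=11
step 0: (18, 1)  from 18·(1,0) + (0,1)
…
step 2: (526, 29)  from 4·(127,7) + (18,1)
…
step 8: (29366, 1619)  from 1·(16125,889) + (13241,730)
step 9: (74857, 4127)  from 2·(29366,1619) + (16125,889)
step 10: (328794, 18127)  from 4·(74857,4127) + (29366,1619)
step 11: (2376415, 131016)  from 7·(328794,18127) + (74857,4127)
fundamental: x₁=2376415, y₁=131016  (since 5647348252225 − 329·17165192256 = 1)

2376415 131016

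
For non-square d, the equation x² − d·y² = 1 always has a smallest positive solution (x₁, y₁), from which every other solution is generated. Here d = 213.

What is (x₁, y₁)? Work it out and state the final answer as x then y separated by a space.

194399 13320

[14; 1,1,2,6,1,8,1,6,2,1,1,28] for √213; ℓ=12 ⇒ convergent index 11
k=0  a_k=14  p_k/q_k = 14/1
k=1  a_k=1  p_k/q_k = 15/1
k=2  a_k=1  p_k/q_k = 29/2
…
k=4  a_k=6  p_k/q_k = 467/32
k=5  a_k=1  p_k/q_k = 540/37
k=6  a_k=8  p_k/q_k = 4787/328
k=7  a_k=1  p_k/q_k = 5327/365
k=8  a_k=6  p_k/q_k = 36749/2518
k=9  a_k=2  p_k/q_k = 78825/5401
k=10  a_k=1  p_k/q_k = 115574/7919
k=11  a_k=1  p_k/q_k = 194399/13320
→ (194399, 13320).  Check: 194399²=37790971201, 213·13320²=37790971200, difference 1.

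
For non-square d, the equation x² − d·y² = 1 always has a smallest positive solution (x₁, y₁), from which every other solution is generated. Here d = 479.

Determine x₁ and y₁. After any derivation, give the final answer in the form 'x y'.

2989440 136591

√479 → a₀=21, period (1,7,1,3,2,21,2,3,1,7,1,42); ℓ=12 even so k=11
i=0: a=21 ⇒ p=21, q=1
i=1: a=1 ⇒ p=22, q=1
…
i=4: a=3 ⇒ p=766, q=35
…
i=6: a=21 ⇒ p=37075, q=1694
…
i=8: a=3 ⇒ p=264712, q=12095
…
i=10: a=7 ⇒ p=2648849, q=121029
i=11: a=1 ⇒ p=2989440, q=136591
fundamental: x₁=2989440, y₁=136591  (since 8936751513600 − 479·18657101281 = 1)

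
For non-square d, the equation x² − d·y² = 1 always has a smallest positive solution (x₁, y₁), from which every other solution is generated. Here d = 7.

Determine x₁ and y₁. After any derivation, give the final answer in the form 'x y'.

8 3

√7 → a₀=2, period (1,1,1,4); ℓ=4 even so k=3
k=0  a_k=2  p_k/q_k = 2/1
…
k=2  a_k=1  p_k/q_k = 5/2
k=3  a_k=1  p_k/q_k = 8/3
(x₁, y₁) = (8, 3);  8² − 7·3² = 1 ✓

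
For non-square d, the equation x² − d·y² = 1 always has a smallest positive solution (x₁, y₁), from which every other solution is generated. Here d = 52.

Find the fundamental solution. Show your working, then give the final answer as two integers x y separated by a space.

649 90

d=52: √d = [7; 4,1,2,1,4,14] (ℓ=6, even), read p_5/q_5
i=0: a=7 ⇒ p=7, q=1
i=1: a=4 ⇒ p=29, q=4
…
i=4: a=1 ⇒ p=137, q=19
i=5: a=4 ⇒ p=649, q=90
fundamental: x₁=649, y₁=90  (since 421201 − 52·8100 = 1)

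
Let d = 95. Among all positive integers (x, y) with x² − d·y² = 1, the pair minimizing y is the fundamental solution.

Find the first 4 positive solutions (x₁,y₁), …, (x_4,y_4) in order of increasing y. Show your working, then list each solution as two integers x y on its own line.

√95 = [9; 1,2,1,18, …], period ℓ=4 (even) → k=3
step 0: (9, 1)  from 9·(1,0) + (0,1)
…
step 2: (29, 3)  from 2·(10,1) + (9,1)
step 3: (39, 4)  from 1·(29,3) + (10,1)
→ (39, 4).  Check: 39²=1521, 95·4²=1520, difference 1.
n=2: (39,4)∘(39,4) = (39·39+95·4·4, 39·4+4·39) = (3041,312)
n=3: (3041,312)∘(39,4) = (39·3041+95·4·312, 39·312+4·3041) = (237159,24332)
n=4: (237159,24332)∘(39,4) = (39·237159+95·4·24332, 39·24332+4·237159) = (18495361,1897584)

39 4
3041 312
237159 24332
18495361 1897584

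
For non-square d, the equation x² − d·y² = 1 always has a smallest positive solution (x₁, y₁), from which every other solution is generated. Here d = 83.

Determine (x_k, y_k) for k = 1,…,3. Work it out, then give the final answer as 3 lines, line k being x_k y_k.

[9; 9,18] for √83; ℓ=2 ⇒ convergent index 1
a_0=9:  p_0=9·1+0=9,  q_0=9·0+1=1
a_1=9:  p_1=9·9+1=82,  q_1=9·1+0=9
fundamental: x₁=82, y₁=9  (since 6724 − 83·81 = 1)
(x_2, y_2) = (82·82 + 83·9·9, 82·9 + 9·82) = (13447, 1476)
(x_3, y_3) = (82·13447 + 83·9·1476, 82·1476 + 9·13447) = (2205226, 242055)

82 9
13447 1476
2205226 242055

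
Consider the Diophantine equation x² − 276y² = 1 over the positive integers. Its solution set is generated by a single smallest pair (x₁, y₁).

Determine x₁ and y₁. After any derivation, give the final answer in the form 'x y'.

√276 = [16; 1,1,1,1,2,2,2,1,1,1,1,32, …], period ℓ=12 (even) → k=11
k=0  a_k=16  p_k/q_k = 16/1
k=1  a_k=1  p_k/q_k = 17/1
k=2  a_k=1  p_k/q_k = 33/2
…
k=4  a_k=1  p_k/q_k = 83/5
k=5  a_k=2  p_k/q_k = 216/13
k=6  a_k=2  p_k/q_k = 515/31
k=7  a_k=2  p_k/q_k = 1246/75
k=8  a_k=1  p_k/q_k = 1761/106
…
k=10  a_k=1  p_k/q_k = 4768/287
k=11  a_k=1  p_k/q_k = 7775/468
→ (7775, 468).  Check: 7775²=60450625, 276·468²=60450624, difference 1.

7775 468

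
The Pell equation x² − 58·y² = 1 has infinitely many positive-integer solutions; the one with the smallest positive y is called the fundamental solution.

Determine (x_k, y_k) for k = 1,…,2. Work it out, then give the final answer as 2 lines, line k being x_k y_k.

√58 = [7; 1,1,1,1,1,1,14, …], period ℓ=7 (odd) → k=13
i=0: a=7 ⇒ p=7, q=1
…
i=3: a=1 ⇒ p=23, q=3
i=4: a=1 ⇒ p=38, q=5
i=5: a=1 ⇒ p=61, q=8
…
i=7: a=14 ⇒ p=1447, q=190
i=8: a=1 ⇒ p=1546, q=203
…
i=10: a=1 ⇒ p=4539, q=596
i=11: a=1 ⇒ p=7532, q=989
i=12: a=1 ⇒ p=12071, q=1585
i=13: a=1 ⇒ p=19603, q=2574
fundamental: x₁=19603, y₁=2574  (since 384277609 − 58·6625476 = 1)
n=2: (19603,2574)∘(19603,2574) = (19603·19603+58·2574·2574, 19603·2574+2574·19603) = (768555217,100916244)

19603 2574
768555217 100916244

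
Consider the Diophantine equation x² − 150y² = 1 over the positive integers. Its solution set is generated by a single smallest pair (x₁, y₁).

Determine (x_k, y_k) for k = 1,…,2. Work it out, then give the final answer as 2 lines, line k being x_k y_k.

49 4
4801 392

√150 → a₀=12, period (4,24); ℓ=2 even so k=1
i=0: a=12 ⇒ p=12, q=1
i=1: a=4 ⇒ p=49, q=4
fundamental: x₁=49, y₁=4  (since 2401 − 150·16 = 1)
(49+4√150)^2 = 4801 + 392√150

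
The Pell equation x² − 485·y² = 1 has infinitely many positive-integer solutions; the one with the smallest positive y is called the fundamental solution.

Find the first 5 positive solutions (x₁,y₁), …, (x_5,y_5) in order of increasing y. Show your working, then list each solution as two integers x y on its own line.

969 44
1877921 85272
3639409929 165257092
7053174564481 320268159024
13669048666554249 620679526931420

d=485: √d = [22; 44] (ℓ=1, odd), read p_1/q_1
a_0=22:  p_0=22·1+0=22,  q_0=22·0+1=1
a_1=44:  p_1=44·22+1=969,  q_1=44·1+0=44
→ (969, 44).  Check: 969²=938961, 485·44²=938960, difference 1.
(x_2, y_2) = (969·969 + 485·44·44, 969·44 + 44·969) = (1877921, 85272)
(x_3, y_3) = (969·1877921 + 485·44·85272, 969·85272 + 44·1877921) = (3639409929, 165257092)
(x_4, y_4) = (969·3639409929 + 485·44·165257092, 969·165257092 + 44·3639409929) = (7053174564481, 320268159024)
(x_5, y_5) = (969·7053174564481 + 485·44·320268159024, 969·320268159024 + 44·7053174564481) = (13669048666554249, 620679526931420)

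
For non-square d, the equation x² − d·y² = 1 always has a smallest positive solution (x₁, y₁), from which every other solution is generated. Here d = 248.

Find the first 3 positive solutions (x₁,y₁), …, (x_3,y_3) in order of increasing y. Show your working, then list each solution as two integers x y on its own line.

63 4
7937 504
999999 63500

[15; 1,2,1,30] for √248; ℓ=4 ⇒ convergent index 3
k=0  a_k=15  p_k/q_k = 15/1
k=1  a_k=1  p_k/q_k = 16/1
k=2  a_k=2  p_k/q_k = 47/3
k=3  a_k=1  p_k/q_k = 63/4
fundamental: x₁=63, y₁=4  (since 3969 − 248·16 = 1)
(x_2, y_2) = (63·63 + 248·4·4, 63·4 + 4·63) = (7937, 504)
(x_3, y_3) = (63·7937 + 248·4·504, 63·504 + 4·7937) = (999999, 63500)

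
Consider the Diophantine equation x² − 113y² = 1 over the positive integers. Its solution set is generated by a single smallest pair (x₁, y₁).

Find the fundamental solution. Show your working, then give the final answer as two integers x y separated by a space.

√113 = [10; 1,1,1,2,2,1,1,1,20, …], period ℓ=9 (odd) → k=17
k=0  a_k=10  p_k/q_k = 10/1
k=1  a_k=1  p_k/q_k = 11/1
k=2  a_k=1  p_k/q_k = 21/2
k=3  a_k=1  p_k/q_k = 32/3
k=4  a_k=2  p_k/q_k = 85/8
…
k=9  a_k=20  p_k/q_k = 16009/1506
k=10  a_k=1  p_k/q_k = 16785/1579
…
k=14  a_k=2  p_k/q_k = 313483/29490
…
k=16  a_k=1  p_k/q_k = 758918/71393
k=17  a_k=1  p_k/q_k = 1204353/113296
fundamental: x₁=1204353, y₁=113296  (since 1450466148609 − 113·12835983616 = 1)

1204353 113296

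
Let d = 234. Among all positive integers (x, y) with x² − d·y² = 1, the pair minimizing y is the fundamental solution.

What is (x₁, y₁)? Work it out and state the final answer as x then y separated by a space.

d=234: √d = [15; 3,2,1,2,1,2,3,30] (ℓ=8, even), read p_7/q_7
a_0=15:  p_0=15·1+0=15,  q_0=15·0+1=1
…
a_2=2:  p_2=2·46+15=107,  q_2=2·3+1=7
…
a_4=2:  p_4=2·153+107=413,  q_4=2·10+7=27
a_5=1:  p_5=1·413+153=566,  q_5=1·27+10=37
a_6=2:  p_6=2·566+413=1545,  q_6=2·37+27=101
a_7=3:  p_7=3·1545+566=5201,  q_7=3·101+37=340
→ (5201, 340).  Check: 5201²=27050401, 234·340²=27050400, difference 1.

5201 340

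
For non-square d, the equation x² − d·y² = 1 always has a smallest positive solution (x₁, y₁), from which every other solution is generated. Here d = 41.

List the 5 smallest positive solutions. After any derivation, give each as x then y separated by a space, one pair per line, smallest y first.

√41 = [6; 2,2,12, …], period ℓ=3 (odd) → k=5
k=0  a_k=6  p_k/q_k = 6/1
…
k=3  a_k=12  p_k/q_k = 397/62
k=4  a_k=2  p_k/q_k = 826/129
k=5  a_k=2  p_k/q_k = 2049/320
→ (2049, 320).  Check: 2049²=4198401, 41·320²=4198400, difference 1.
k=2:  x_2 = 2049·2049+41·320·320 = 8396801,  y_2 = 2049·320+320·2049 = 1311360
k=3:  x_3 = 2049·8396801+41·320·1311360 = 34410088449,  y_3 = 2049·1311360+320·8396801 = 5373952960
k=4:  x_4 = 2049·34410088449+41·320·5373952960 = 141012534067201,  y_4 = 2049·5373952960+320·34410088449 = 22022457918720
k=5:  x_5 = 2049·141012534067201+41·320·22022457918720 = 577869330197301249,  y_5 = 2049·22022457918720+320·141012534067201 = 90248027176961600

2049 320
8396801 1311360
34410088449 5373952960
141012534067201 22022457918720
577869330197301249 90248027176961600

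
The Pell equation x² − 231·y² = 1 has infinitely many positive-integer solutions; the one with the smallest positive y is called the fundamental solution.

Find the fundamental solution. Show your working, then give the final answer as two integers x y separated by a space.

76 5

√231 = [15; 5,30, …], period ℓ=2 (even) → k=1
a_0=15:  p_0=15·1+0=15,  q_0=15·0+1=1
a_1=5:  p_1=5·15+1=76,  q_1=5·1+0=5
fundamental: x₁=76, y₁=5  (since 5776 − 231·25 = 1)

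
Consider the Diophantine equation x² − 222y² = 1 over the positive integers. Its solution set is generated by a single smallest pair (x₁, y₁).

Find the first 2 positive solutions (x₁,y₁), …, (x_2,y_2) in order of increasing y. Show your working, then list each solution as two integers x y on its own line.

[14; 1,8,1,28] for √222; ℓ=4 ⇒ convergent index 3
i=0: a=14 ⇒ p=14, q=1
i=1: a=1 ⇒ p=15, q=1
i=2: a=8 ⇒ p=134, q=9
i=3: a=1 ⇒ p=149, q=10
→ (149, 10).  Check: 149²=22201, 222·10²=22200, difference 1.
n=2: (149,10)∘(149,10) = (149·149+222·10·10, 149·10+10·149) = (44401,2980)

149 10
44401 2980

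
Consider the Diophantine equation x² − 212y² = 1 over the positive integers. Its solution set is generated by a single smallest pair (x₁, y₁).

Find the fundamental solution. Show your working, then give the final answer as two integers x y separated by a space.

[14; 1,1,3,1,1,…,1,1,28] for √212; ℓ=14 ⇒ convergent index 13
k=0  a_k=14  p_k/q_k = 14/1
…
k=2  a_k=1  p_k/q_k = 29/2
…
k=4  a_k=1  p_k/q_k = 131/9
k=5  a_k=1  p_k/q_k = 233/16
…
k=8  a_k=1  p_k/q_k = 2781/191
…
k=12  a_k=1  p_k/q_k = 37114/2549
k=13  a_k=1  p_k/q_k = 66249/4550
fundamental: x₁=66249, y₁=4550  (since 4388930001 − 212·20702500 = 1)

66249 4550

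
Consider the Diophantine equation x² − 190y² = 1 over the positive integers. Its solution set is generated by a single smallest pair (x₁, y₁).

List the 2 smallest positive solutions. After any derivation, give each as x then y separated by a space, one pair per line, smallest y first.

52021 3774
5412368881 392654508

√190 → a₀=13, period (1,3,1,1,1,…,3,1,26); ℓ=14 even so k=13
i=0: a=13 ⇒ p=13, q=1
…
i=4: a=1 ⇒ p=124, q=9
…
i=9: a=1 ⇒ p=4149, q=301
i=10: a=1 ⇒ p=7085, q=514
…
i=12: a=3 ⇒ p=40787, q=2959
i=13: a=1 ⇒ p=52021, q=3774
→ (52021, 3774).  Check: 52021²=2706184441, 190·3774²=2706184440, difference 1.
(x_2, y_2) = (52021·52021 + 190·3774·3774, 52021·3774 + 3774·52021) = (5412368881, 392654508)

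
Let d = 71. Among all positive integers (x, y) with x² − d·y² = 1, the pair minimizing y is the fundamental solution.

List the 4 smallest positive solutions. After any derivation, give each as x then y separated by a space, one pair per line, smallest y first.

3480 413
24220799 2874480
168576757560 20006380387
1173294208396801 139244404619040

[8; 2,2,1,7,1,2,2,16] for √71; ℓ=8 ⇒ convergent index 7
i=0: a=8 ⇒ p=8, q=1
…
i=3: a=1 ⇒ p=59, q=7
i=4: a=7 ⇒ p=455, q=54
i=5: a=1 ⇒ p=514, q=61
i=6: a=2 ⇒ p=1483, q=176
i=7: a=2 ⇒ p=3480, q=413
→ (3480, 413).  Check: 3480²=12110400, 71·413²=12110399, difference 1.
(x_2, y_2) = (3480·3480 + 71·413·413, 3480·413 + 413·3480) = (24220799, 2874480)
(x_3, y_3) = (3480·24220799 + 71·413·2874480, 3480·2874480 + 413·24220799) = (168576757560, 20006380387)
(x_4, y_4) = (3480·168576757560 + 71·413·20006380387, 3480·20006380387 + 413·168576757560) = (1173294208396801, 139244404619040)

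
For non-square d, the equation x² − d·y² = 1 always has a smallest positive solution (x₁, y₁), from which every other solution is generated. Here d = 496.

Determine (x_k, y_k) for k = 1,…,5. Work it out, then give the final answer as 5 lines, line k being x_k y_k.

4620799 207480
42703566796801 1917446753040
394649197502177907199 17720272078000750440
3647189234337689639247667201 163763630995505661818050080
33705856733676329245494460531519999 1513437644680785412974289982477400

d=496: √d = [22; 3,1,2,4,1,…,1,3,44] (ℓ=16, even), read p_15/q_15
a_0=22:  p_0=22·1+0=22,  q_0=22·0+1=1
…
a_2=1:  p_2=1·67+22=89,  q_2=1·3+1=4
a_3=2:  p_3=2·89+67=245,  q_3=2·4+3=11
…
a_5=1:  p_5=1·1069+245=1314,  q_5=1·48+11=59
a_6=1:  p_6=1·1314+1069=2383,  q_6=1·59+48=107
a_7=2:  p_7=2·2383+1314=6080,  q_7=2·107+59=273
a_8=2:  p_8=2·6080+2383=14543,  q_8=2·273+107=653
a_9=2:  p_9=2·14543+6080=35166,  q_9=2·653+273=1579
a_10=1:  p_10=1·35166+14543=49709,  q_10=1·1579+653=2232
a_11=1:  p_11=1·49709+35166=84875,  q_11=1·2232+1579=3811
…
a_14=1:  p_14=1·863293+389209=1252502,  q_14=1·38763+17476=56239
a_15=3:  p_15=3·1252502+863293=4620799,  q_15=3·56239+38763=207480
(x₁, y₁) = (4620799, 207480);  4620799² − 496·207480² = 1 ✓
(x_2, y_2) = (4620799·4620799 + 496·207480·207480, 4620799·207480 + 207480·4620799) = (42703566796801, 1917446753040)
(x_3, y_3) = (4620799·42703566796801 + 496·207480·1917446753040, 4620799·1917446753040 + 207480·42703566796801) = (394649197502177907199, 17720272078000750440)
(x_4, y_4) = (4620799·394649197502177907199 + 496·207480·17720272078000750440, 4620799·17720272078000750440 + 207480·394649197502177907199) = (3647189234337689639247667201, 163763630995505661818050080)
(x_5, y_5) = (4620799·3647189234337689639247667201 + 496·207480·163763630995505661818050080, 4620799·163763630995505661818050080 + 207480·3647189234337689639247667201) = (33705856733676329245494460531519999, 1513437644680785412974289982477400)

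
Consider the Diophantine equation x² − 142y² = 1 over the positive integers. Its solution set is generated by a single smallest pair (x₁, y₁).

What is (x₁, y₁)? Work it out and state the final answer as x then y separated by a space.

143 12

d=142: √d = [11; 1,10,1,22] (ℓ=4, even), read p_3/q_3
i=0: a=11 ⇒ p=11, q=1
…
i=2: a=10 ⇒ p=131, q=11
i=3: a=1 ⇒ p=143, q=12
(x₁, y₁) = (143, 12);  143² − 142·12² = 1 ✓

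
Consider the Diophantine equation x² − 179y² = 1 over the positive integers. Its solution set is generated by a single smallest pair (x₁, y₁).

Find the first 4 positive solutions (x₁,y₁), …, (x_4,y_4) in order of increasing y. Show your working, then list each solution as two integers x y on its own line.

4190210 313191
35115719688199 2624672120220
294284479589372473370 21995854729733779209
2466227538440333747559727201 184334500894152933286567560

[13; 2,1,1,1,3,…,1,2,26] for √179; ℓ=14 ⇒ convergent index 13
a_0=13:  p_0=13·1+0=13,  q_0=13·0+1=1
a_1=2:  p_1=2·13+1=27,  q_1=2·1+0=2
a_2=1:  p_2=1·27+13=40,  q_2=1·2+1=3
a_3=1:  p_3=1·40+27=67,  q_3=1·3+2=5
a_4=1:  p_4=1·67+40=107,  q_4=1·5+3=8
a_5=3:  p_5=3·107+67=388,  q_5=3·8+5=29
a_6=5:  p_6=5·388+107=2047,  q_6=5·29+8=153
a_7=13:  p_7=13·2047+388=26999,  q_7=13·153+29=2018
a_8=5:  p_8=5·26999+2047=137042,  q_8=5·2018+153=10243
a_9=3:  p_9=3·137042+26999=438125,  q_9=3·10243+2018=32747
…
a_12=1:  p_12=1·1013292+575167=1588459,  q_12=1·75737+42990=118727
a_13=2:  p_13=2·1588459+1013292=4190210,  q_13=2·118727+75737=313191
fundamental: x₁=4190210, y₁=313191  (since 17557859844100 − 179·98088602481 = 1)
k=2:  x_2 = 4190210·4190210+179·313191·313191 = 35115719688199,  y_2 = 4190210·313191+313191·4190210 = 2624672120220
k=3:  x_3 = 4190210·35115719688199+179·313191·2624672120220 = 294284479589372473370,  y_3 = 4190210·2624672120220+313191·35115719688199 = 21995854729733779209
k=4:  x_4 = 4190210·294284479589372473370+179·313191·21995854729733779209 = 2466227538440333747559727201,  y_4 = 4190210·21995854729733779209+313191·294284479589372473370 = 184334500894152933286567560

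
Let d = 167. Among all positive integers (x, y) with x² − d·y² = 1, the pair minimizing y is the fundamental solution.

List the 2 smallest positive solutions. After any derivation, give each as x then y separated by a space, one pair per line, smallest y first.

168 13
56447 4368

d=167: √d = [12; 1,11,1,24] (ℓ=4, even), read p_3/q_3
k=0  a_k=12  p_k/q_k = 12/1
…
k=2  a_k=11  p_k/q_k = 155/12
k=3  a_k=1  p_k/q_k = 168/13
(x₁, y₁) = (168, 13);  168² − 167·13² = 1 ✓
k=2:  x_2 = 168·168+167·13·13 = 56447,  y_2 = 168·13+13·168 = 4368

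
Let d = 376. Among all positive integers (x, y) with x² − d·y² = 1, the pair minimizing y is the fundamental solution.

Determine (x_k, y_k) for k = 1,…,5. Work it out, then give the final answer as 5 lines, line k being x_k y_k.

2143295 110532
9187426914049 473805365880
39382732335491159615 2031009343327438668
168817626601983862467148801 8706104341013491514496240
723651950015758622280719887718975 37319499807142991581781109982932

[19; 2,1,1,3,1,…,1,2,38] for √376; ℓ=16 ⇒ convergent index 15
a_0=19:  p_0=19·1+0=19,  q_0=19·0+1=1
…
a_2=1:  p_2=1·39+19=58,  q_2=1·2+1=3
…
a_5=1:  p_5=1·349+97=446,  q_5=1·18+5=23
…
a_8=4:  p_8=4·2928+1241=12953,  q_8=4·151+64=668
a_9=2:  p_9=2·12953+2928=28834,  q_9=2·668+151=1487
…
a_11=1:  p_11=1·70621+28834=99455,  q_11=1·3642+1487=5129
…
a_14=1:  p_14=1·468441+368986=837427,  q_14=1·24158+19029=43187
a_15=2:  p_15=2·837427+468441=2143295,  q_15=2·43187+24158=110532
fundamental: x₁=2143295, y₁=110532  (since 4593713457025 − 376·12217323024 = 1)
(2143295+110532√376)^2 = 9187426914049 + 473805365880√376
(2143295+110532√376)^3 = 39382732335491159615 + 2031009343327438668√376
(2143295+110532√376)^4 = 168817626601983862467148801 + 8706104341013491514496240√376
(2143295+110532√376)^5 = 723651950015758622280719887718975 + 37319499807142991581781109982932√376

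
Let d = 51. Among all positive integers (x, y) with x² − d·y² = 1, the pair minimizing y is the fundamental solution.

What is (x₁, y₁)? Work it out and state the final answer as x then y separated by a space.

√51 = [7; 7,14, …], period ℓ=2 (even) → k=1
k=0  a_k=7  p_k/q_k = 7/1
k=1  a_k=7  p_k/q_k = 50/7
(x₁, y₁) = (50, 7);  50² − 51·7² = 1 ✓

50 7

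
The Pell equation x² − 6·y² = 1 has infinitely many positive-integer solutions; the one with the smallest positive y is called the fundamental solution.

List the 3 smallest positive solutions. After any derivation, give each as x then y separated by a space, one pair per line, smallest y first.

√6 = [2; 2,4, …], period ℓ=2 (even) → k=1
k=0  a_k=2  p_k/q_k = 2/1
k=1  a_k=2  p_k/q_k = 5/2
fundamental: x₁=5, y₁=2  (since 25 − 6·4 = 1)
k=2:  x_2 = 5·5+6·2·2 = 49,  y_2 = 5·2+2·5 = 20
k=3:  x_3 = 5·49+6·2·20 = 485,  y_3 = 5·20+2·49 = 198

5 2
49 20
485 198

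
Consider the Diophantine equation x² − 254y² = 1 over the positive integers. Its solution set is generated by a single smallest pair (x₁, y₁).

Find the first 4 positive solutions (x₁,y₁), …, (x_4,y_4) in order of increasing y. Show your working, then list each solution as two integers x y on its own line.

√254 → a₀=15, period (1,14,1,30); ℓ=4 even so k=3
step 0: (15, 1)  from 15·(1,0) + (0,1)
step 1: (16, 1)  from 1·(15,1) + (1,0)
step 2: (239, 15)  from 14·(16,1) + (15,1)
step 3: (255, 16)  from 1·(239,15) + (16,1)
→ (255, 16).  Check: 255²=65025, 254·16²=65024, difference 1.
(255+16√254)^2 = 130049 + 8160√254
(255+16√254)^3 = 66324735 + 4161584√254
(255+16√254)^4 = 33825484801 + 2122399680√254

255 16
130049 8160
66324735 4161584
33825484801 2122399680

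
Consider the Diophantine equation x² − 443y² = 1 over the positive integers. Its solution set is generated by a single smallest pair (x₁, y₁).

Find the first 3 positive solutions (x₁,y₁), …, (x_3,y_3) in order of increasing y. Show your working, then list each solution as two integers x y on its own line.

√443 → a₀=21, period (21,42); ℓ=2 even so k=1
a_0=21:  p_0=21·1+0=21,  q_0=21·0+1=1
a_1=21:  p_1=21·21+1=442,  q_1=21·1+0=21
→ (442, 21).  Check: 442²=195364, 443·21²=195363, difference 1.
(442+21√443)^2 = 390727 + 18564√443
(442+21√443)^3 = 345402226 + 16410555√443

442 21
390727 18564
345402226 16410555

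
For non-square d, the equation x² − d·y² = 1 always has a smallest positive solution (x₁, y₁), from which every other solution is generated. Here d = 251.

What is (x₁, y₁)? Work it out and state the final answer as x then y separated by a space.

√251 → a₀=15, period (1,5,2,1,2,…,5,1,30); ℓ=14 even so k=13
step 0: (15, 1)  from 15·(1,0) + (0,1)
step 1: (16, 1)  from 1·(15,1) + (1,0)
…
step 3: (206, 13)  from 2·(95,6) + (16,1)
step 4: (301, 19)  from 1·(206,13) + (95,6)
step 5: (808, 51)  from 2·(301,19) + (206,13)
…
step 8: (61043, 3853)  from 2·(29563,1866) + (1917,121)
step 9: (151649, 9572)  from 2·(61043,3853) + (29563,1866)
step 10: (212692, 13425)  from 1·(151649,9572) + (61043,3853)
…
step 12: (3097857, 195535)  from 5·(577033,36422) + (212692,13425)
step 13: (3674890, 231957)  from 1·(3097857,195535) + (577033,36422)
fundamental: x₁=3674890, y₁=231957  (since 13504816512100 − 251·53804049849 = 1)

3674890 231957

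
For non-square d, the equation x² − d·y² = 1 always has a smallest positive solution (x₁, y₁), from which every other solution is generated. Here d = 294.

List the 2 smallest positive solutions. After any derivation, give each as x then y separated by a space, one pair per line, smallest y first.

4801 280
46099201 2688560

[17; 6,1,4,1,6,34] for √294; ℓ=6 ⇒ convergent index 5
a_0=17:  p_0=17·1+0=17,  q_0=17·0+1=1
a_1=6:  p_1=6·17+1=103,  q_1=6·1+0=6
a_2=1:  p_2=1·103+17=120,  q_2=1·6+1=7
…
a_4=1:  p_4=1·583+120=703,  q_4=1·34+7=41
a_5=6:  p_5=6·703+583=4801,  q_5=6·41+34=280
→ (4801, 280).  Check: 4801²=23049601, 294·280²=23049600, difference 1.
(4801+280√294)^2 = 46099201 + 2688560√294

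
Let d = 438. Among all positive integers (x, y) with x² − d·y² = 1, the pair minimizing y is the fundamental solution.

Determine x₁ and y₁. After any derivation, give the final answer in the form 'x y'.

[20; 1,12,1,40] for √438; ℓ=4 ⇒ convergent index 3
a_0=20:  p_0=20·1+0=20,  q_0=20·0+1=1
…
a_2=12:  p_2=12·21+20=272,  q_2=12·1+1=13
a_3=1:  p_3=1·272+21=293,  q_3=1·13+1=14
(x₁, y₁) = (293, 14);  293² − 438·14² = 1 ✓

293 14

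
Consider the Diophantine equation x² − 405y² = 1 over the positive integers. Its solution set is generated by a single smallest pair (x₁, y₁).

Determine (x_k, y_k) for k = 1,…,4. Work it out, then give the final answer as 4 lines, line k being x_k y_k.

√405 = [20; 8,40, …], period ℓ=2 (even) → k=1
i=0: a=20 ⇒ p=20, q=1
i=1: a=8 ⇒ p=161, q=8
→ (161, 8).  Check: 161²=25921, 405·8²=25920, difference 1.
(x_2, y_2) = (161·161 + 405·8·8, 161·8 + 8·161) = (51841, 2576)
(x_3, y_3) = (161·51841 + 405·8·2576, 161·2576 + 8·51841) = (16692641, 829464)
(x_4, y_4) = (161·16692641 + 405·8·829464, 161·829464 + 8·16692641) = (5374978561, 267084832)

161 8
51841 2576
16692641 829464
5374978561 267084832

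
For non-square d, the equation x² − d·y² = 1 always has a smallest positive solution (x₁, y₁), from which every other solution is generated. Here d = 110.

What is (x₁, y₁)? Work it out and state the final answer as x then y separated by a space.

√110 → a₀=10, period (2,20); ℓ=2 even so k=1
step 0: (10, 1)  from 10·(1,0) + (0,1)
step 1: (21, 2)  from 2·(10,1) + (1,0)
→ (21, 2).  Check: 21²=441, 110·2²=440, difference 1.

21 2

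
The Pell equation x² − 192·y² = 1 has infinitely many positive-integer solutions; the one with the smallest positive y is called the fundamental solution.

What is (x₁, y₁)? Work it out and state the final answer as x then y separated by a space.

97 7

[13; 1,5,1,26] for √192; ℓ=4 ⇒ convergent index 3
i=0: a=13 ⇒ p=13, q=1
i=1: a=1 ⇒ p=14, q=1
i=2: a=5 ⇒ p=83, q=6
i=3: a=1 ⇒ p=97, q=7
(x₁, y₁) = (97, 7);  97² − 192·7² = 1 ✓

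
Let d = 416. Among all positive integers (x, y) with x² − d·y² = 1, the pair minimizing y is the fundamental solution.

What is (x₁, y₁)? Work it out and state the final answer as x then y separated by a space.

[20; 2,1,1,9,1,1,2,40] for √416; ℓ=8 ⇒ convergent index 7
a_0=20:  p_0=20·1+0=20,  q_0=20·0+1=1
…
a_2=1:  p_2=1·41+20=61,  q_2=1·2+1=3
…
a_6=1:  p_6=1·1081+979=2060,  q_6=1·53+48=101
a_7=2:  p_7=2·2060+1081=5201,  q_7=2·101+53=255
→ (5201, 255).  Check: 5201²=27050401, 416·255²=27050400, difference 1.

5201 255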